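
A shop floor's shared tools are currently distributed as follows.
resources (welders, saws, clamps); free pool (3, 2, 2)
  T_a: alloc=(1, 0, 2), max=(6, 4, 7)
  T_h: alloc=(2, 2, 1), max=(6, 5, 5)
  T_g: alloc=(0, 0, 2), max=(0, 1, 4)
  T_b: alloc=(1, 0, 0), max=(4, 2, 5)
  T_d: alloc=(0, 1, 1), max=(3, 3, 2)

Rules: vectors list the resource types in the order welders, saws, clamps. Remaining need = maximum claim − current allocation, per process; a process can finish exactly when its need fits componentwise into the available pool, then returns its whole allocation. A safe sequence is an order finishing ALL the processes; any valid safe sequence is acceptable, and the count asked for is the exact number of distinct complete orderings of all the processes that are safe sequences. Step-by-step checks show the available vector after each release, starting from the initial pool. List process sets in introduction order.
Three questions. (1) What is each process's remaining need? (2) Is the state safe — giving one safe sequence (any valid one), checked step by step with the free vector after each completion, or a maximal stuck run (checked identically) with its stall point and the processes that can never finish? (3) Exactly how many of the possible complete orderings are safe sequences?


(1) Outstanding need per process (order welders, saws, clamps):
  T_a: (5, 4, 5)
  T_h: (4, 3, 4)
  T_g: (0, 1, 2)
  T_b: (3, 2, 5)
  T_d: (3, 2, 1)
(2) SAFE — a valid safe sequence is T_g, T_d, T_b, T_h, T_a.
Key observation: reading the order forward, T_g is the first process whose need (0, 1, 2) meets the free pool (3, 2, 2) exactly on a resource it requests.
Step-by-step check:
  pool = (3, 2, 2)
  run T_g (needs (0, 1, 2), free (3, 2, 2)); after release of (0, 0, 2) the pool is (3, 2, 4)
  run T_d (needs (3, 2, 1), free (3, 2, 4)); after release of (0, 1, 1) the pool is (3, 3, 5)
  run T_b (needs (3, 2, 5), free (3, 3, 5)); after release of (1, 0, 0) the pool is (4, 3, 5)
  run T_h (needs (4, 3, 4), free (4, 3, 5)); after release of (2, 2, 1) the pool is (6, 5, 6)
  run T_a (needs (5, 4, 5), free (6, 5, 6)); after release of (1, 0, 2) the pool is (7, 5, 8)
(3) The exact count: 2 of the possible complete orderings are safe sequences.


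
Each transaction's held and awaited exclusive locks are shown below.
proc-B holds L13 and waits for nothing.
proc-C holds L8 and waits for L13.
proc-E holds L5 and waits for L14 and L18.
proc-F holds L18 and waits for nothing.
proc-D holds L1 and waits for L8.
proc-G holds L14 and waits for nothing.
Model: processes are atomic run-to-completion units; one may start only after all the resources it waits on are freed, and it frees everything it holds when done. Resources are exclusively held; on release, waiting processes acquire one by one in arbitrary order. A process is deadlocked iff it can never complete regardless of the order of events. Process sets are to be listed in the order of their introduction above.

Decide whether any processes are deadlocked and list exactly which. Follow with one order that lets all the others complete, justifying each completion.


Nothing here is deadlocked.
Key observation: every chain of waits terminates; starting from the processes that wait on nothing, all the rest unlock in turn.
A valid finishing order for the others: proc-B, proc-C, proc-G, proc-F, proc-D, proc-E.
Step-by-step check:
  proc-B: no waits; runs immediately, freeing L13
  run proc-C (all its waits — L13 — are resolved); releases L8
  proc-G: no waits; runs immediately, freeing L14
  proc-F: no waits; runs immediately, freeing L18
  run proc-D (all its waits — L8 — are resolved); releases L1
  run proc-E (all its waits — L14 and L18 — are resolved); releases L5


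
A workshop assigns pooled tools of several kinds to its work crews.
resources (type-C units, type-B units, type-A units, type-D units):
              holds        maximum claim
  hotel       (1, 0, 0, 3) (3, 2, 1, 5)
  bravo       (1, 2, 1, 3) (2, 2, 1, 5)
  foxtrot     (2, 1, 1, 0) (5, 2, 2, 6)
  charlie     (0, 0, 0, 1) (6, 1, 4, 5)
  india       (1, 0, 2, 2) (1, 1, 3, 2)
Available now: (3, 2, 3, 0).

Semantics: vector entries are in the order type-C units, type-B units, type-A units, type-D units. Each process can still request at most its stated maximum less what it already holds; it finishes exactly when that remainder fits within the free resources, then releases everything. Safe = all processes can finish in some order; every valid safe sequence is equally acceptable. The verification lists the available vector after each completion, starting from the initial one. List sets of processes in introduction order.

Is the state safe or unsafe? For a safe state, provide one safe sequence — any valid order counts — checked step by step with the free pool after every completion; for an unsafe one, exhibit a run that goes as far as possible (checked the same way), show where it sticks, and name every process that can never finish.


SAFE, for example via the order india, hotel, bravo, foxtrot, charlie.
Key observation: reading the order forward, hotel is the first process whose need (2, 2, 1, 2) meets the free pool (4, 2, 5, 2) exactly on a resource it requests.
Check, step by step:
  pool = (3, 2, 3, 0)
  run india (needs (0, 1, 1, 0), free (3, 2, 3, 0)); after release of (1, 0, 2, 2) the pool is (4, 2, 5, 2)
  run hotel (needs (2, 2, 1, 2), free (4, 2, 5, 2)); after release of (1, 0, 0, 3) the pool is (5, 2, 5, 5)
  run bravo (needs (1, 0, 0, 2), free (5, 2, 5, 5)); after release of (1, 2, 1, 3) the pool is (6, 4, 6, 8)
  run foxtrot (needs (3, 1, 1, 6), free (6, 4, 6, 8)); after release of (2, 1, 1, 0) the pool is (8, 5, 7, 8)
  run charlie (needs (6, 1, 4, 4), free (8, 5, 7, 8)); after release of (0, 0, 0, 1) the pool is (8, 5, 7, 9)


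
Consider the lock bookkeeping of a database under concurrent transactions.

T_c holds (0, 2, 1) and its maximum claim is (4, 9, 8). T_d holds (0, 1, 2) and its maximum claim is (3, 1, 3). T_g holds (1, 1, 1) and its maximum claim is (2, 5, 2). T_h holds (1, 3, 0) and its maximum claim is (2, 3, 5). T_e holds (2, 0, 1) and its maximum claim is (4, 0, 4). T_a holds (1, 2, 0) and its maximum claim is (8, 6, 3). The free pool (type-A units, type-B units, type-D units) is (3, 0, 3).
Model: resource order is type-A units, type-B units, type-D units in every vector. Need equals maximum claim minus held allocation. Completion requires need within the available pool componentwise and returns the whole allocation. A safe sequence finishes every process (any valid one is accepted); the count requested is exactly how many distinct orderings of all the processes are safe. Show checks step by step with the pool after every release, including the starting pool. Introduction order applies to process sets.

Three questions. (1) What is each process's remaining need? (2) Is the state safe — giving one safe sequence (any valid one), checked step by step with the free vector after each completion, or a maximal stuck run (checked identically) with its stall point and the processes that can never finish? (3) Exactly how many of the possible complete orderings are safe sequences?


(1) Remaining need (order type-A units, type-B units, type-D units):
  T_c: (4, 7, 7)
  T_d: (3, 0, 1)
  T_g: (1, 4, 1)
  T_h: (1, 0, 5)
  T_e: (2, 0, 3)
  T_a: (7, 4, 3)
(2) SAFE — a valid safe sequence is T_d, T_h, T_e, T_g, T_a, T_c.
Key observation: T_d marks the first exact bind of the order: its need (3, 0, 1) fits the free (3, 0, 3) with zero slack on a requested resource.
Check, step by step:
  pool = (3, 0, 3)
  T_d needs (3, 0, 1) <= (3, 0, 3) -> finishes; pool += (0, 1, 2) = (3, 1, 5)
  T_h needs (1, 0, 5) <= (3, 1, 5) -> finishes; pool += (1, 3, 0) = (4, 4, 5)
  T_e needs (2, 0, 3) <= (4, 4, 5) -> finishes; pool += (2, 0, 1) = (6, 4, 6)
  T_g needs (1, 4, 1) <= (6, 4, 6) -> finishes; pool += (1, 1, 1) = (7, 5, 7)
  T_a needs (7, 4, 3) <= (7, 5, 7) -> finishes; pool += (1, 2, 0) = (8, 7, 7)
  T_c needs (4, 7, 7) <= (8, 7, 7) -> finishes; pool += (0, 2, 1) = (8, 9, 8)
(3) The exact count: 4 of the possible complete orderings are safe sequences.


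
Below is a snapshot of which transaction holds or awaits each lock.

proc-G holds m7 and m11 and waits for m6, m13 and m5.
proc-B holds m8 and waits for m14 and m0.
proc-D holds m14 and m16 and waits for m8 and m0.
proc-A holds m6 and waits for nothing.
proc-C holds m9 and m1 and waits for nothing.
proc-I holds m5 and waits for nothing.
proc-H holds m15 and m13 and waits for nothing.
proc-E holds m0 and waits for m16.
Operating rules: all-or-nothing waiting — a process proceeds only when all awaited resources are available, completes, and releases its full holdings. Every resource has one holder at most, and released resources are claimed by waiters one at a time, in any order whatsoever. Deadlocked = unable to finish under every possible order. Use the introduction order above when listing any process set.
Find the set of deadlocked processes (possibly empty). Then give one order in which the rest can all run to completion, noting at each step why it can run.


Deadlocked set: proc-B, proc-D and proc-E.
Key observation: nobody on the ring proc-B -> proc-D -> proc-B can start until another member finishes, which never happens; proc-E is caught in further circular waits.
A valid finishing order for the others: proc-H, proc-I, proc-A, proc-G, proc-C.
Step-by-step check:
  run proc-H (it waits on nothing); releases m15 and m13
  run proc-I (it waits on nothing); releases m5
  run proc-A (it waits on nothing); releases m6
  proc-G: everything it awaited (m6, m13 and m5) is free; runs, freeing m7 and m11
  run proc-C (it waits on nothing); releases m9 and m1


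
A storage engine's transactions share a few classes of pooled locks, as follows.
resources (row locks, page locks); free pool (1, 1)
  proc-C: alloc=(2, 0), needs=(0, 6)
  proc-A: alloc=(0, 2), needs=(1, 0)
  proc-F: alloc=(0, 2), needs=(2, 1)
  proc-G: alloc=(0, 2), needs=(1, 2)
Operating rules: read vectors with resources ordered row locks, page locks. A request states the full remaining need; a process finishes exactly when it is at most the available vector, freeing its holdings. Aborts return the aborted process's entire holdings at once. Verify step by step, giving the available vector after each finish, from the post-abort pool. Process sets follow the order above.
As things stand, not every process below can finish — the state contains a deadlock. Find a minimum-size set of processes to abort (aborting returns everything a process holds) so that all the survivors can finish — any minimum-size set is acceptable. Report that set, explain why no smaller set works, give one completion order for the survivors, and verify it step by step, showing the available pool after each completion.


The answer: abort proc-F.
Key observation: proc-C could never have finished before the abort; with (0, 2) returned by proc-F, it fits at step 3.
No smaller set exists: with zero aborts the deadlock remains.
The survivors complete as proc-A, proc-G, proc-C. Verifying each step (starting from the post-abort pool):
  pool = (1, 3)
  proc-A: need (1, 0) fits (1, 3); releases (0, 2), pool now (1, 5)
  proc-G: need (1, 2) fits (1, 5); releases (0, 2), pool now (1, 7)
  proc-C: need (0, 6) fits (1, 7); releases (2, 0), pool now (3, 7)


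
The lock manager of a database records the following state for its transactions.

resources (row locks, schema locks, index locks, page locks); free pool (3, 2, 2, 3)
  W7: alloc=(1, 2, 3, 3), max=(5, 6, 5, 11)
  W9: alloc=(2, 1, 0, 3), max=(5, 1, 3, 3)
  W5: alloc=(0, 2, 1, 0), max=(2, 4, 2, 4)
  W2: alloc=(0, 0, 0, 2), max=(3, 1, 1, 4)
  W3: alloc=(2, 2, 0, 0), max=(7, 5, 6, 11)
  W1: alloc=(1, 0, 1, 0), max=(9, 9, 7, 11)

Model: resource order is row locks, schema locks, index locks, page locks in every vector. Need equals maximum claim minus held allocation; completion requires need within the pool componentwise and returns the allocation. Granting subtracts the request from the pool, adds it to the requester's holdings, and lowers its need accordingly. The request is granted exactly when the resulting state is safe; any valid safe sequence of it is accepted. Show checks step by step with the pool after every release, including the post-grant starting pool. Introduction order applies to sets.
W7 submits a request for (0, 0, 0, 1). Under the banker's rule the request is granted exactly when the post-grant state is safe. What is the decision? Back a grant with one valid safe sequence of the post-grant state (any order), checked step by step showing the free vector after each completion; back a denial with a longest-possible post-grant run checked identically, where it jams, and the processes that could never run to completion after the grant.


GRANT: granting preserves safety; a valid post-grant sequence is W2, W5, W9, W7, W3, W1.
Key observation: post-grant, (3, 2, 2, 2) remains, and an order beginning with W2 completes everyone.
Check on the post-grant state, step by step:
  pool = (3, 2, 2, 2)
  W2 needs (3, 1, 1, 2) <= (3, 2, 2, 2) -> finishes; pool += (0, 0, 0, 2) = (3, 2, 2, 4)
  W5 needs (2, 2, 1, 4) <= (3, 2, 2, 4) -> finishes; pool += (0, 2, 1, 0) = (3, 4, 3, 4)
  W9 needs (3, 0, 3, 0) <= (3, 4, 3, 4) -> finishes; pool += (2, 1, 0, 3) = (5, 5, 3, 7)
  W7 needs (4, 4, 2, 7) <= (5, 5, 3, 7) -> finishes; pool += (1, 2, 3, 4) = (6, 7, 6, 11)
  W3 needs (5, 3, 6, 11) <= (6, 7, 6, 11) -> finishes; pool += (2, 2, 0, 0) = (8, 9, 6, 11)
  W1 needs (8, 9, 6, 11) <= (8, 9, 6, 11) -> finishes; pool += (1, 0, 1, 0) = (9, 9, 7, 11)


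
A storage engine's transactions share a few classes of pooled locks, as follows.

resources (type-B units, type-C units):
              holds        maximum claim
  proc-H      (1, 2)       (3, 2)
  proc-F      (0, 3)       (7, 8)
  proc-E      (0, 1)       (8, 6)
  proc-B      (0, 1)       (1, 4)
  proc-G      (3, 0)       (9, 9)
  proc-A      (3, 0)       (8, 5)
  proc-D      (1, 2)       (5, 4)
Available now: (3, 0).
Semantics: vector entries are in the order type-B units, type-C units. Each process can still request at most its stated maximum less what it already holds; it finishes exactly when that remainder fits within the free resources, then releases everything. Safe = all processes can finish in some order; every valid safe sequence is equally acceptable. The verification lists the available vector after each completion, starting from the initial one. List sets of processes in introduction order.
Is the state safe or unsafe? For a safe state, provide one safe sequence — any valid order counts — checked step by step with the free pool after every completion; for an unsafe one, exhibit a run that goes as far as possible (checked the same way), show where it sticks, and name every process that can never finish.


SAFE, for example via the order proc-H, proc-D, proc-B, proc-A, proc-F, proc-E, proc-G.
Key observation: the order's first zero-slack moment is proc-D ((4, 2) needed, (4, 2) free — a requested resource with nothing to spare).
Step-by-step check:
  pool = (3, 0)
  proc-H needs (2, 0) <= (3, 0) -> finishes; pool += (1, 2) = (4, 2)
  proc-D needs (4, 2) <= (4, 2) -> finishes; pool += (1, 2) = (5, 4)
  proc-B needs (1, 3) <= (5, 4) -> finishes; pool += (0, 1) = (5, 5)
  proc-A needs (5, 5) <= (5, 5) -> finishes; pool += (3, 0) = (8, 5)
  proc-F needs (7, 5) <= (8, 5) -> finishes; pool += (0, 3) = (8, 8)
  proc-E needs (8, 5) <= (8, 8) -> finishes; pool += (0, 1) = (8, 9)
  proc-G needs (6, 9) <= (8, 9) -> finishes; pool += (3, 0) = (11, 9)


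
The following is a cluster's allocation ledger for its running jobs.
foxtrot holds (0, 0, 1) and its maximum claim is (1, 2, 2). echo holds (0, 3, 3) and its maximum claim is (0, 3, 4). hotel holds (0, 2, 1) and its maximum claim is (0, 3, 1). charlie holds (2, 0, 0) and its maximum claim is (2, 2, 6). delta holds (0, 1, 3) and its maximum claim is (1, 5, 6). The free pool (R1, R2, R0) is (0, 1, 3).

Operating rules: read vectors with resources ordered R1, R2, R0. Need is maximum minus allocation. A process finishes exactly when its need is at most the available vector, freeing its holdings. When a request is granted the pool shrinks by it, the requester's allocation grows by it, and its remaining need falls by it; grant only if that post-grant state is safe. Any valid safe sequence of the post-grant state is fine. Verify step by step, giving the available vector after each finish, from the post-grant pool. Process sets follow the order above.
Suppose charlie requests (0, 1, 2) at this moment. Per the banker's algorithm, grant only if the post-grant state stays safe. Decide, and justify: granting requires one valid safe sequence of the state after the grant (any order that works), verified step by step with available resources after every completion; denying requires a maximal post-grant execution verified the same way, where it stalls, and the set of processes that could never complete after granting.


GRANT: granting preserves safety; a valid post-grant sequence is echo, charlie, delta, hotel, foxtrot.
Key observation: with (0, 0, 1) left after the transfer, echo can run at once — the state stays safe.
Step-by-step check of the post-grant state:
  pool = (0, 0, 1)
  echo needs (0, 0, 1) <= (0, 0, 1) -> finishes; pool += (0, 3, 3) = (0, 3, 4)
  charlie needs (0, 1, 4) <= (0, 3, 4) -> finishes; pool += (2, 1, 2) = (2, 4, 6)
  delta needs (1, 4, 3) <= (2, 4, 6) -> finishes; pool += (0, 1, 3) = (2, 5, 9)
  hotel needs (0, 1, 0) <= (2, 5, 9) -> finishes; pool += (0, 2, 1) = (2, 7, 10)
  foxtrot needs (1, 2, 1) <= (2, 7, 10) -> finishes; pool += (0, 0, 1) = (2, 7, 11)


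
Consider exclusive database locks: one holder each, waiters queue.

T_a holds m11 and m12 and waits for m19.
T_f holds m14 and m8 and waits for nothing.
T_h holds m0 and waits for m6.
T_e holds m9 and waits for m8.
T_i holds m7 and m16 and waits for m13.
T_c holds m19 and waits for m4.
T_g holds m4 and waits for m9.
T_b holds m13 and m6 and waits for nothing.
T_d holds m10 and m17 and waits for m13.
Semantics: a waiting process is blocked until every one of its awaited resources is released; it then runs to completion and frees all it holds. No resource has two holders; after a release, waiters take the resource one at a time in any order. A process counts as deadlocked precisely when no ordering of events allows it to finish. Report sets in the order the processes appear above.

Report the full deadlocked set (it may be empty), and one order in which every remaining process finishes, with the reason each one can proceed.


Nothing here is deadlocked.
Key observation: there is no circular wait here — follow any chain and it reaches a process that is free to run now.
The rest can finish in the order T_f, T_e, T_b, T_g, T_c, T_a, T_d, T_h, T_i.
Walking it through:
  T_f waits on nothing -> runs at once and releases m14 and m8
  T_e: everything it awaited (m8) is free; runs, freeing m9
  T_b waits on nothing -> runs at once and releases m13 and m6
  T_g: everything it awaited (m9) is free; runs, freeing m4
  T_c: everything it awaited (m4) is free; runs, freeing m19
  T_a: everything it awaited (m19) is free; runs, freeing m11 and m12
  T_d: everything it awaited (m13) is free; runs, freeing m10 and m17
  T_h: everything it awaited (m6) is free; runs, freeing m0
  T_i: everything it awaited (m13) is free; runs, freeing m7 and m16


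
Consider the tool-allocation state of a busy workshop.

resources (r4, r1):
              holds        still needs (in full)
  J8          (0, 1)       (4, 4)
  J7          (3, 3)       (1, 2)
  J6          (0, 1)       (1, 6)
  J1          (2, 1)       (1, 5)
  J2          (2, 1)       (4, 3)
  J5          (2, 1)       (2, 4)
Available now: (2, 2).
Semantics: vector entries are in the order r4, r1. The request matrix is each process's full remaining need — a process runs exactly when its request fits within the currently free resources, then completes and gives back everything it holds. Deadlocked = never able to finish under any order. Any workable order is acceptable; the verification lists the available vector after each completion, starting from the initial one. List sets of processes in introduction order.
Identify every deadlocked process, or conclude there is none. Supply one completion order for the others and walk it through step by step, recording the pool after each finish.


The deadlocked set is empty.
Key observation: starting with J7, each completion frees enough for the next — no one is permanently blocked.
One completion order for the rest: J7, J8, J5, J1, J6, J2. Verifying each step:
  pool = (2, 2)
  J7 needs (1, 2) <= (2, 2) -> finishes; pool += (3, 3) = (5, 5)
  J8 needs (4, 4) <= (5, 5) -> finishes; pool += (0, 1) = (5, 6)
  J5 needs (2, 4) <= (5, 6) -> finishes; pool += (2, 1) = (7, 7)
  J1 needs (1, 5) <= (7, 7) -> finishes; pool += (2, 1) = (9, 8)
  J6 needs (1, 6) <= (9, 8) -> finishes; pool += (0, 1) = (9, 9)
  J2 needs (4, 3) <= (9, 9) -> finishes; pool += (2, 1) = (11, 10)


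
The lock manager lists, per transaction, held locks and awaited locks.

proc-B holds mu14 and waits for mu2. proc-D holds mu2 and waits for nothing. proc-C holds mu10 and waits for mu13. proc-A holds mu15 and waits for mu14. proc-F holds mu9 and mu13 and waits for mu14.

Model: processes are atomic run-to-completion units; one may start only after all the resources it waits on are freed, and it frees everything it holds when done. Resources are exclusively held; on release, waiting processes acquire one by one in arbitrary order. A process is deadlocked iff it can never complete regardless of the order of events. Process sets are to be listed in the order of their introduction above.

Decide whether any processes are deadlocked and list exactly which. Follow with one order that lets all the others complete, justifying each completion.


No process is deadlocked.
Key observation: the wait graph is acyclic; completion cascades from the unblocked processes through everyone else.
The rest can finish in the order proc-D, proc-B, proc-F, proc-C, proc-A.
Verifying each step:
  proc-D waits on nothing -> runs at once and releases mu2
  proc-B waits on mu2 — all released -> runs and releases mu14
  proc-F waits on mu14 — all released -> runs and releases mu9 and mu13
  proc-C waits on mu13 — all released -> runs and releases mu10
  proc-A waits on mu14 — all released -> runs and releases mu15


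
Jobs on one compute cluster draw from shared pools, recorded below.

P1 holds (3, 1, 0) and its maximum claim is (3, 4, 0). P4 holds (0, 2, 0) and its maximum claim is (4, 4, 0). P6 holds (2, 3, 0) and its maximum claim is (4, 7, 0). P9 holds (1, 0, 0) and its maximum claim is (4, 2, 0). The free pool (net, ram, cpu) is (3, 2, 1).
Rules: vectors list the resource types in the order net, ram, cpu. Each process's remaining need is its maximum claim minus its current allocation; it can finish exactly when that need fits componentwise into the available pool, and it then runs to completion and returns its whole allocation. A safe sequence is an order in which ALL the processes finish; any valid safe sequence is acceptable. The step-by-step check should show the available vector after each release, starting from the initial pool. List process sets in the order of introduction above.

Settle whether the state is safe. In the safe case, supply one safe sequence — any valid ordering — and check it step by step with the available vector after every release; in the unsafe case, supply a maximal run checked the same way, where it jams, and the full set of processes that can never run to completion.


The state is SAFE; one workable sequence: P9, P4, P1, P6.
Key observation: P9 marks the first exact bind of the order: its need (3, 2, 0) fits the free (3, 2, 1) with zero slack on a requested resource.
Walking it through:
  pool = (3, 2, 1)
  run P9 (needs (3, 2, 0), free (3, 2, 1)); after release of (1, 0, 0) the pool is (4, 2, 1)
  run P4 (needs (4, 2, 0), free (4, 2, 1)); after release of (0, 2, 0) the pool is (4, 4, 1)
  run P1 (needs (0, 3, 0), free (4, 4, 1)); after release of (3, 1, 0) the pool is (7, 5, 1)
  run P6 (needs (2, 4, 0), free (7, 5, 1)); after release of (2, 3, 0) the pool is (9, 8, 1)


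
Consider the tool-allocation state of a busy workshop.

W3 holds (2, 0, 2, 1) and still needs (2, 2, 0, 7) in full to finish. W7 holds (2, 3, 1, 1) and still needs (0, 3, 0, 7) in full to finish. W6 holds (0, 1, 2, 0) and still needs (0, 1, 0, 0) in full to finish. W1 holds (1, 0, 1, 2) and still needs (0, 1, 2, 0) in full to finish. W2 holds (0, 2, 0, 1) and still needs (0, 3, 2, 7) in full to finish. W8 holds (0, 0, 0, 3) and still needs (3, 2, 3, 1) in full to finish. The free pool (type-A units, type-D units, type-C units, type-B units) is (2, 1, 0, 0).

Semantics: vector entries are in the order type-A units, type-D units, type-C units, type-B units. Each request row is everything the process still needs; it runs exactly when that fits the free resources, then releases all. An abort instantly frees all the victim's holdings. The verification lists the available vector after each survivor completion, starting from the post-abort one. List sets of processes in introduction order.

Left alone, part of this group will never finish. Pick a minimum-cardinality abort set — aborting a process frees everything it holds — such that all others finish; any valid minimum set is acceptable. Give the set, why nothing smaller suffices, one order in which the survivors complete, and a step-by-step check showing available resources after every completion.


The answer: abort W3 and W7.
Key observation: the returned (4, 3, 3, 2) from W3 and W7 is what brings W2 — unrunnable before, under any order — into play at step 3.
Minimality, checking each single-abort alternative: W3 alone leaves W7 blocked (short on type-D units and type-B units); W7 alone leaves W3 blocked (short on type-B units); W6 alone leaves W3 blocked (short on type-B units); W1 alone leaves W3 blocked (short on type-B units); W2 alone leaves W3 blocked (short on type-B units); W8 alone leaves W3 blocked (short on type-B units).
One survivor order: W8, W1, W2, W6. Verifying each step (post-abort pool first):
  pool = (6, 4, 3, 2)
  run W8 (needs (3, 2, 3, 1), free (6, 4, 3, 2)); after release of (0, 0, 0, 3) the pool is (6, 4, 3, 5)
  run W1 (needs (0, 1, 2, 0), free (6, 4, 3, 5)); after release of (1, 0, 1, 2) the pool is (7, 4, 4, 7)
  run W2 (needs (0, 3, 2, 7), free (7, 4, 4, 7)); after release of (0, 2, 0, 1) the pool is (7, 6, 4, 8)
  run W6 (needs (0, 1, 0, 0), free (7, 6, 4, 8)); after release of (0, 1, 2, 0) the pool is (7, 7, 6, 8)


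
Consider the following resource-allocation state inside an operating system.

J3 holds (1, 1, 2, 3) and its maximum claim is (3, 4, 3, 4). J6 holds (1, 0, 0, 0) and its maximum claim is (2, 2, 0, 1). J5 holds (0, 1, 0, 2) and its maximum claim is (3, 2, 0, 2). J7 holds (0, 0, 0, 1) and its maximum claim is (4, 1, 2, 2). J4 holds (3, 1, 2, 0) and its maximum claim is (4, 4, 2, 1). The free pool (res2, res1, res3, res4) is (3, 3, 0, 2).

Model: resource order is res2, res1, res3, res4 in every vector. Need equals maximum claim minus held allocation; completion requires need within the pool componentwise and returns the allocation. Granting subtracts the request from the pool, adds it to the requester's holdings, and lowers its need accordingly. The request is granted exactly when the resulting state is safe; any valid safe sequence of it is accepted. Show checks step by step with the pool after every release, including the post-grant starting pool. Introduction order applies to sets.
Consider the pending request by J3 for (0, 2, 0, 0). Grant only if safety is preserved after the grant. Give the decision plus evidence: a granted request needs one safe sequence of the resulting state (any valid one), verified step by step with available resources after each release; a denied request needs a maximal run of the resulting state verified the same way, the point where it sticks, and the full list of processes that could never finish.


DENY — the pretend-granted state is unsafe.
Key observation: after J5, J6 the pool peaks at (4, 2, 0, 4), and each blocked process is short somewhere: J3 on res3; J7 on res3; J4 on res1.
Pretend the grant happened; the run J5, J6 goes as far as possible. Walking it through:
  pool = (3, 1, 0, 2)
  run J5 (needs (3, 1, 0, 0), free (3, 1, 0, 2)); after release of (0, 1, 0, 2) the pool is (3, 2, 0, 4)
  run J6 (needs (1, 2, 0, 1), free (3, 2, 0, 4)); after release of (1, 0, 0, 0) the pool is (4, 2, 0, 4)
  J3 still needs (2, 1, 1, 1) but only (4, 2, 0, 4) is free — short on res3
  J7 still needs (4, 1, 2, 1) but only (4, 2, 0, 4) is free — short on res3
  J4 still needs (1, 3, 0, 1) but only (4, 2, 0, 4) is free — short on res1
Post-grant, the permanently blocked set is J3, J7 and J4.


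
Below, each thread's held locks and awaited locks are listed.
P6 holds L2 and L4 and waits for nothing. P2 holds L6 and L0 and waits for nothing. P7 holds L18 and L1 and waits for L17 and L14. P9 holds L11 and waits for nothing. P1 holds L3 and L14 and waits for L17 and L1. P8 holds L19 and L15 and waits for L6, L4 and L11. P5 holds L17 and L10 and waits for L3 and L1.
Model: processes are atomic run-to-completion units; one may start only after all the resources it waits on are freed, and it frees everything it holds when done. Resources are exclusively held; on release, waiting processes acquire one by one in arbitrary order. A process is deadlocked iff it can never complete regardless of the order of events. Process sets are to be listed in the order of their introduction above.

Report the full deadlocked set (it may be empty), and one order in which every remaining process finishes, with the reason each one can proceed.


Deadlocked set: P7, P1 and P5.
Key observation: the knot is the closed ring of waits P7 -> P1 -> P7; P5 is caught in further circular waits.
The rest can finish in the order P9, P6, P2, P8.
Check, step by step:
  P9 waits on nothing -> runs at once and releases L11
  P6 waits on nothing -> runs at once and releases L2 and L4
  P2 waits on nothing -> runs at once and releases L6 and L0
  run P8 (all its waits — L6, L4 and L11 — are resolved); releases L19 and L15


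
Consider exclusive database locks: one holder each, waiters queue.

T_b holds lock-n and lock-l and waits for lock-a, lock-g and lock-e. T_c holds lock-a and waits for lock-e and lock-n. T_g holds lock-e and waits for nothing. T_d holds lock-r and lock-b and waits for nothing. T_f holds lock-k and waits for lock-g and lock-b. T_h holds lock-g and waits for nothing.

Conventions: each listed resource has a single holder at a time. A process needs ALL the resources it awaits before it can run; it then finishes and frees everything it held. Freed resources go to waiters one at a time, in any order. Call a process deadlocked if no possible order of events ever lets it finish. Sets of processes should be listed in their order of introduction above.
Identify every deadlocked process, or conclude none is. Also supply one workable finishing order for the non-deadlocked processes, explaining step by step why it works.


The deadlocked set is T_b and T_c.
Key observation: nobody on the ring T_b -> T_c -> T_b can start until another member finishes, which never happens; no other process is dragged down with it.
The rest can finish in the order T_g, T_d, T_h, T_f.
Walking it through:
  T_g waits on nothing -> runs at once and releases lock-e
  T_d waits on nothing -> runs at once and releases lock-r and lock-b
  T_h waits on nothing -> runs at once and releases lock-g
  run T_f (all its waits — lock-g and lock-b — are resolved); releases lock-k


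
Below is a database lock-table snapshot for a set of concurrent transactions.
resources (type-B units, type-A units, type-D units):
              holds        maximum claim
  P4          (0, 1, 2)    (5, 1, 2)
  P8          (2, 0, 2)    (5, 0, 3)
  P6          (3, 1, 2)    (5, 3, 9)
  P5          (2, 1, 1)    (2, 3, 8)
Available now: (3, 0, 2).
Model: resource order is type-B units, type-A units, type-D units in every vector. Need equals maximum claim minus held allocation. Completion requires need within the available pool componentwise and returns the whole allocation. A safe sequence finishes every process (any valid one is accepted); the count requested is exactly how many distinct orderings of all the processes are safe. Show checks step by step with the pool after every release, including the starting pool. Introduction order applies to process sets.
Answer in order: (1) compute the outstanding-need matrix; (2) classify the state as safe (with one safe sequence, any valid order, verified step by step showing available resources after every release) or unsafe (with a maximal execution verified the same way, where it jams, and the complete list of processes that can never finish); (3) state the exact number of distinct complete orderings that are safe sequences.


(1) Outstanding need per process (order type-B units, type-A units, type-D units):
  P4: (5, 0, 0)
  P8: (3, 0, 1)
  P6: (2, 2, 7)
  P5: (0, 2, 7)
(2) UNSAFE.
Key observation: the pool after P8, P4 is (5, 1, 6); every surviving request exceeds it in type-A units, so progress ends there.
Going as far as possible: P8, P4; after that, nothing fits. Verifying each step:
  pool = (3, 0, 2)
  run P8 (needs (3, 0, 1), free (3, 0, 2)); after release of (2, 0, 2) the pool is (5, 0, 4)
  run P4 (needs (5, 0, 0), free (5, 0, 4)); after release of (0, 1, 2) the pool is (5, 1, 6)
  blocked: P6 wants (2, 2, 7), pool (5, 1, 6) — not enough type-A units and type-D units
  blocked: P5 wants (0, 2, 7), pool (5, 1, 6) — not enough type-A units and type-D units
Never able to finish: P6 and P5.
(3) The exact count: 0 of the possible complete orderings are safe sequences.


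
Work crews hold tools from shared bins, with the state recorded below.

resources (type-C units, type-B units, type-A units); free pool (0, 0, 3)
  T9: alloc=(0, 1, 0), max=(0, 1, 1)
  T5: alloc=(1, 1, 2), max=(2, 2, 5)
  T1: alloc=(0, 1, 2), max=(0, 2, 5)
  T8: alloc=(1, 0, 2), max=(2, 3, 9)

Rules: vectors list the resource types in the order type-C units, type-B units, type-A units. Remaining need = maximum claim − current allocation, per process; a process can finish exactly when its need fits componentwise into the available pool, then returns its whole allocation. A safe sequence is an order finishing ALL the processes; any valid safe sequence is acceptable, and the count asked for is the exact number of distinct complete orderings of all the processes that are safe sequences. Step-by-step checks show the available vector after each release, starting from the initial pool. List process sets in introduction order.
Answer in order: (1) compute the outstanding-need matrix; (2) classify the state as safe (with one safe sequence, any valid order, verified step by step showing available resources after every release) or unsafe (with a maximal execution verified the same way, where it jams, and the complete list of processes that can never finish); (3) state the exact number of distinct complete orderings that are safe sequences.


(1) Need matrix, components ordered type-C units, type-B units, type-A units:
  T9: (0, 0, 1)
  T5: (1, 1, 3)
  T1: (0, 1, 3)
  T8: (1, 3, 7)
(2) UNSAFE.
Key observation: after T9, T1 complete, (0, 2, 5) is the best the pool ever gets, yet each leftover process wants more type-C units.
Going as far as possible: T9, T1; after that, nothing fits. Verifying each step:
  pool = (0, 0, 3)
  T9 needs (0, 0, 1) <= (0, 0, 3) -> finishes; pool += (0, 1, 0) = (0, 1, 3)
  T1 needs (0, 1, 3) <= (0, 1, 3) -> finishes; pool += (0, 1, 2) = (0, 2, 5)
  T5 cannot run: need (1, 1, 3) vs free (0, 2, 5) (insufficient type-C units)
  T8 cannot run: need (1, 3, 7) vs free (0, 2, 5) (insufficient type-C units, type-B units and type-A units)
Permanently blocked: T5 and T8.
(3) Precisely 0 of the possible complete orderings are safe sequences.


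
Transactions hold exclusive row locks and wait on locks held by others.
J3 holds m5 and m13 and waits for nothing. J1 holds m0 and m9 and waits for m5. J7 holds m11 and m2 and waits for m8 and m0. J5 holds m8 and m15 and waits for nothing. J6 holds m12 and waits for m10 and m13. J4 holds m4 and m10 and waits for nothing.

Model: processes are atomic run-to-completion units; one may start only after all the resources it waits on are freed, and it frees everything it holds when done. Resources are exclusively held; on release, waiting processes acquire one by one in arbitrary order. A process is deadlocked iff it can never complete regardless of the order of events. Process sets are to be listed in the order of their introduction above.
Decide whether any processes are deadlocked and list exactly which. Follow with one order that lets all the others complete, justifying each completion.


The deadlocked set is empty.
Key observation: every chain of waits terminates; starting from the processes that wait on nothing, all the rest unlock in turn.
One completion order for the rest: J4, J5, J3, J1, J7, J6.
Step-by-step check:
  J4 waits on nothing -> runs at once and releases m4 and m10
  J5 waits on nothing -> runs at once and releases m8 and m15
  J3 waits on nothing -> runs at once and releases m5 and m13
  run J1 (all its waits — m5 — are resolved); releases m0 and m9
  run J7 (all its waits — m8 and m0 — are resolved); releases m11 and m2
  run J6 (all its waits — m10 and m13 — are resolved); releases m12


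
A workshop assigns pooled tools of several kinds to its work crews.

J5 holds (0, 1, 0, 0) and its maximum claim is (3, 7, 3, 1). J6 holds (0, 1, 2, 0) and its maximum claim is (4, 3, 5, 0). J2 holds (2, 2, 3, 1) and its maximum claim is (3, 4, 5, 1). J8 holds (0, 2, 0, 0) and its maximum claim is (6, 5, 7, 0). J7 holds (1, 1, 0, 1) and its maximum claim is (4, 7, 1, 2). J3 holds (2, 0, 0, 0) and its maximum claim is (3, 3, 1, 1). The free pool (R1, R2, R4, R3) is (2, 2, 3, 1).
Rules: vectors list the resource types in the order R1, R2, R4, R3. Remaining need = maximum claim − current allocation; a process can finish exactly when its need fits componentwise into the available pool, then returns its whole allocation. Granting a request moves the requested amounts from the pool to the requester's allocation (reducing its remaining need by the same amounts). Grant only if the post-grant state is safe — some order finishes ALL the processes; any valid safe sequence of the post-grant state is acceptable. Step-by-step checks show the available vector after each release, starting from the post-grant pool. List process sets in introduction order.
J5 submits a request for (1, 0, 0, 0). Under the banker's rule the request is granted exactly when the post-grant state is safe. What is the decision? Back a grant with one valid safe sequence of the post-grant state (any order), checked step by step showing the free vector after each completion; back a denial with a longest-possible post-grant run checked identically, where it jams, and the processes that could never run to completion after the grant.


DENY — the pretend-granted state is unsafe.
Key observation: after J2, J3, J6 the pool peaks at (5, 5, 8, 2), and each blocked process is short somewhere: J5 on R2; J8 on R1; J7 on R2.
On the post-grant state, J2, J3, J6 is a maximal run — nothing extends it. Check, step by step:
  pool = (1, 2, 3, 1)
  J2 needs (1, 2, 2, 0) <= (1, 2, 3, 1) -> finishes; pool += (2, 2, 3, 1) = (3, 4, 6, 2)
  J3 needs (1, 3, 1, 1) <= (3, 4, 6, 2) -> finishes; pool += (2, 0, 0, 0) = (5, 4, 6, 2)
  J6 needs (4, 2, 3, 0) <= (5, 4, 6, 2) -> finishes; pool += (0, 1, 2, 0) = (5, 5, 8, 2)
  blocked: J5 wants (2, 6, 3, 1), pool (5, 5, 8, 2) — not enough R2
  blocked: J8 wants (6, 3, 7, 0), pool (5, 5, 8, 2) — not enough R1
  blocked: J7 wants (3, 6, 1, 1), pool (5, 5, 8, 2) — not enough R2
Had the request been granted, J5, J8 and J7 could never finish.


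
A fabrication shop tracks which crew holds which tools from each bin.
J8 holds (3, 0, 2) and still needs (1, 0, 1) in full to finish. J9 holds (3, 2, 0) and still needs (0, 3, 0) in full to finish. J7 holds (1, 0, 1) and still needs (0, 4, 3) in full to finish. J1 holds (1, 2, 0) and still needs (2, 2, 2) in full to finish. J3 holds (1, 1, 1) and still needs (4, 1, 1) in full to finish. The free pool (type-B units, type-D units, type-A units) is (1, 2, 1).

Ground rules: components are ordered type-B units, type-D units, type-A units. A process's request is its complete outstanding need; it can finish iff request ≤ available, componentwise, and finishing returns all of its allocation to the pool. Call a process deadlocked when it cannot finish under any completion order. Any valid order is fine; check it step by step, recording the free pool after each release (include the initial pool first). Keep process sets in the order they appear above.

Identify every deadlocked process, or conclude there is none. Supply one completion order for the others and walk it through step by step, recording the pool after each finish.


Nothing here is deadlocked.
Key observation: the pool covers J8 at once, and every later process fits after earlier releases.
One completion order for the rest: J8, J3, J1, J9, J7. Check, step by step:
  pool = (1, 2, 1)
  run J8 (needs (1, 0, 1), free (1, 2, 1)); after release of (3, 0, 2) the pool is (4, 2, 3)
  run J3 (needs (4, 1, 1), free (4, 2, 3)); after release of (1, 1, 1) the pool is (5, 3, 4)
  run J1 (needs (2, 2, 2), free (5, 3, 4)); after release of (1, 2, 0) the pool is (6, 5, 4)
  run J9 (needs (0, 3, 0), free (6, 5, 4)); after release of (3, 2, 0) the pool is (9, 7, 4)
  run J7 (needs (0, 4, 3), free (9, 7, 4)); after release of (1, 0, 1) the pool is (10, 7, 5)
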